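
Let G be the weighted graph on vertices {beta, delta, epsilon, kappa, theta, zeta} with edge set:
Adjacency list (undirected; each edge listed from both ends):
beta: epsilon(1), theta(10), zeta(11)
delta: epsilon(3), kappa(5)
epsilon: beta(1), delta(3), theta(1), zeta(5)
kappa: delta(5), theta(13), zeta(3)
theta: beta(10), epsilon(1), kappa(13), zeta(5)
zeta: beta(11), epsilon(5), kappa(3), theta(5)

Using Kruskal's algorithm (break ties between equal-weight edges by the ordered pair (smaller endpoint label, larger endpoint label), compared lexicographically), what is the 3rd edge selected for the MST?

Sort edges by weight, then run Kruskal:
beta epsilon (1): add. Components now {beta,epsilon} {zeta} {theta} {delta} {kappa}
epsilon theta (1): add. Components now {beta,epsilon,theta} {zeta} {delta} {kappa}
delta epsilon (3): add. Components now {beta,delta,epsilon,theta} {zeta} {kappa}
kappa zeta (3): add. Components now {beta,delta,epsilon,theta} {kappa,zeta}
delta kappa (5): add. Components now {beta,delta,epsilon,kappa,theta,zeta}
The 3rd edge added is delta epsilon.

delta-epsilon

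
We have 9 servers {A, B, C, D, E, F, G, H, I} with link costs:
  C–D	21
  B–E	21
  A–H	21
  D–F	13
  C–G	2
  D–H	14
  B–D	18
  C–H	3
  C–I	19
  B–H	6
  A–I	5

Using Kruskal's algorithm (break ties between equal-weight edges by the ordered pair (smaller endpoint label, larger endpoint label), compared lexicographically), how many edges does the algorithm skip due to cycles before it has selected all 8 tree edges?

Sort edges by weight, then run Kruskal:
C–G (2): add — endpoints in different components.
C–H (3): add — endpoints in different components.
A–I (5): add — endpoints in different components.
B–H (6): add — endpoints in different components.
D–F (13): add — endpoints in different components.
D–H (14): add — endpoints in different components.
B–D (18): skip — B and D already connected.
C–I (19): add — endpoints in different components.
A–H (21): skip — A and H already connected.
B–E (21): add — endpoints in different components.
Edges rejected before the tree was complete: 2.

2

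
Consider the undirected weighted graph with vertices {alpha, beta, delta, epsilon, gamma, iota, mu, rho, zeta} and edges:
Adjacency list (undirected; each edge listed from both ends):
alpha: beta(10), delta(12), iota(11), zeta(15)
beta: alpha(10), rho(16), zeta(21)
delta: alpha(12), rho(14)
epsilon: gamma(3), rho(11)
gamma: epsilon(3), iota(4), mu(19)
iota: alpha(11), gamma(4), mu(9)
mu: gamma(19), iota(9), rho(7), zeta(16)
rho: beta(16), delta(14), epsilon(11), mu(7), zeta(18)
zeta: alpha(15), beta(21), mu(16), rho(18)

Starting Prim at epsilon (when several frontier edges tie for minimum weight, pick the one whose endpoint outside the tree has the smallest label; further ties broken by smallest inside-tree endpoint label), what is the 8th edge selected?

Prim, starting at epsilon.
Step 1: cheapest edge leaving the tree is epsilon—gamma (3); add gamma.
Step 2: cheapest edge leaving the tree is gamma—iota (4); add iota.
Step 3: cheapest edge leaving the tree is iota—mu (9); add mu.
Step 4: cheapest edge leaving the tree is mu—rho (7); add rho.
Step 5: cheapest edge leaving the tree is alpha—iota (11); add alpha.
Step 6: cheapest edge leaving the tree is alpha—beta (10); add beta.
Step 7: cheapest edge leaving the tree is alpha—delta (12); add delta.
Step 8: cheapest edge leaving the tree is alpha—zeta (15); add zeta.
The 8th edge added is alpha—zeta.

alpha-zeta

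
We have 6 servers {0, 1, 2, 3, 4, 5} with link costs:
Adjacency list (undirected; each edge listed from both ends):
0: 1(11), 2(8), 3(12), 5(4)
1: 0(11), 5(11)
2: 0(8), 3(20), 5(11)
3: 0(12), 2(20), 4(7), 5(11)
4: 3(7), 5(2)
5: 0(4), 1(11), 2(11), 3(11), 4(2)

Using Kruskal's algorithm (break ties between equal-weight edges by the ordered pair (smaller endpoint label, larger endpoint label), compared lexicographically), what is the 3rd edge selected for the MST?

Kruskal's algorithm — process edges by increasing weight (ties by edge label):
4-5 (2): add — endpoints in different components.
0-5 (4): add — endpoints in different components.
3-4 (7): add — endpoints in different components.
0-2 (8): add — endpoints in different components.
0-1 (11): add — endpoints in different components.
The 3rd edge added is 3-4.

3-4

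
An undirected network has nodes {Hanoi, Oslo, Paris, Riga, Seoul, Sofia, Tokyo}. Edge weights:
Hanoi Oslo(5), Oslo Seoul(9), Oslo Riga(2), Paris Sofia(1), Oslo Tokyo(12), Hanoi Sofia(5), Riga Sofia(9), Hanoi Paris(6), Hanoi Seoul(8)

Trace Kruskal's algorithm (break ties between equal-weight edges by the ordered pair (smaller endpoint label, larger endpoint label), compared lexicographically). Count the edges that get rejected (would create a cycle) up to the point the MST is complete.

Kruskal's algorithm — process edges by increasing weight (ties by edge label):
Paris Sofia (1): add. Components now {Paris,Sofia} {Oslo} {Seoul} {Riga} {Tokyo} {Hanoi}
Oslo Riga (2): add. Components now {Paris,Sofia} {Oslo,Riga} {Seoul} {Tokyo} {Hanoi}
Hanoi Oslo (5): add. Components now {Paris,Sofia} {Hanoi,Oslo,Riga} {Seoul} {Tokyo}
Hanoi Sofia (5): add. Components now {Hanoi,Oslo,Paris,Riga,Sofia} {Seoul} {Tokyo}
Hanoi Paris (6): skip — Paris and Hanoi already connected.
Hanoi Seoul (8): add. Components now {Hanoi,Oslo,Paris,Riga,Seoul,Sofia} {Tokyo}
Oslo Seoul (9): skip — Oslo and Seoul already connected.
Riga Sofia (9): skip — Sofia and Riga already connected.
Oslo Tokyo (12): add. Components now {Hanoi,Oslo,Paris,Riga,Seoul,Sofia,Tokyo}
Edges rejected before the tree was complete: 3.

3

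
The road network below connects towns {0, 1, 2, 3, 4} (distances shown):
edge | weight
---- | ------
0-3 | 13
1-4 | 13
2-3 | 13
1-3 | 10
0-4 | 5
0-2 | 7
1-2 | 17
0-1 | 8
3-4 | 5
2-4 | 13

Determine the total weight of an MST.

Grow the tree from 2 using Prim:
Step 1: cheapest edge leaving the tree is 0-2 (7); add 0.
Step 2: cheapest edge leaving the tree is 0-4 (5); add 4.
Step 3: cheapest edge leaving the tree is 3-4 (5); add 3.
Step 4: cheapest edge leaving the tree is 0-1 (8); add 1.
MST edges: 0-2, 0-4, 3-4, 0-1; total weight 7+5+5+8 = 25.

25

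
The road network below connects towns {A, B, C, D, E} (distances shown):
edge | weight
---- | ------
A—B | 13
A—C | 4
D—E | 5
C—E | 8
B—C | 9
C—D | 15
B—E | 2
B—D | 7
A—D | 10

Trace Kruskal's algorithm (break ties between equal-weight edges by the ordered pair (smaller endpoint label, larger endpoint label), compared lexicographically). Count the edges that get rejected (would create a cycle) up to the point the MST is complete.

Kruskal: consider edges lightest-first.
B—E (2): add. Components now {A} {B,E} {C} {D}
A—C (4): add. Components now {A,C} {B,E} {D}
D—E (5): add. Components now {A,C} {B,D,E}
B—D (7): skip — B and D already connected.
C—E (8): add. Components now {A,B,C,D,E}
Edges rejected before the tree was complete: 1.

1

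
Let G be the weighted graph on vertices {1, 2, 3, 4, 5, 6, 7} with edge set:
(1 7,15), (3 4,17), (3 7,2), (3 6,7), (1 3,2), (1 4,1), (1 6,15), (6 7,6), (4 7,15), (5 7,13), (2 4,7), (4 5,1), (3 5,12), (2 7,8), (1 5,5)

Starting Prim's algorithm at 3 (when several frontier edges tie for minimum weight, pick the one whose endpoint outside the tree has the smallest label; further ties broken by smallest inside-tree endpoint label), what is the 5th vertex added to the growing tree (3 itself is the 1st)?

7

Prim's algorithm from 3:
Step 1: cheapest edge leaving the tree is 1 3 (2); add 1.
Step 2: cheapest edge leaving the tree is 1 4 (1); add 4.
Step 3: cheapest edge leaving the tree is 4 5 (1); add 5.
Step 4: cheapest edge leaving the tree is 3 7 (2); add 7.
Step 5: cheapest edge leaving the tree is 6 7 (6); add 6.
Step 6: cheapest edge leaving the tree is 2 4 (7); add 2.
Vertex order: 3, 1, 4, 5, 7, 6, 2. The 5th vertex is 7.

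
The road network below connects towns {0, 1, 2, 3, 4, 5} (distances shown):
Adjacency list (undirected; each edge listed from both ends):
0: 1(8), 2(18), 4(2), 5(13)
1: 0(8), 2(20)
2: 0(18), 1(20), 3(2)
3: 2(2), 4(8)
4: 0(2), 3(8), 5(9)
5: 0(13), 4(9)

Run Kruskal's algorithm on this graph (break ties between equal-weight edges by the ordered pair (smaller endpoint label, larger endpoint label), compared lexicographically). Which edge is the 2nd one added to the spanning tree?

2-3

Kruskal's algorithm — process edges by increasing weight (ties by edge label):
0-4 (2): add. Components now {0,4} {1} {2} {3} {5}
2-3 (2): add. Components now {0,4} {1} {2,3} {5}
0-1 (8): add. Components now {0,1,4} {2,3} {5}
3-4 (8): add. Components now {0,1,2,3,4} {5}
4-5 (9): add. Components now {0,1,2,3,4,5}
The 2nd edge added is 2-3.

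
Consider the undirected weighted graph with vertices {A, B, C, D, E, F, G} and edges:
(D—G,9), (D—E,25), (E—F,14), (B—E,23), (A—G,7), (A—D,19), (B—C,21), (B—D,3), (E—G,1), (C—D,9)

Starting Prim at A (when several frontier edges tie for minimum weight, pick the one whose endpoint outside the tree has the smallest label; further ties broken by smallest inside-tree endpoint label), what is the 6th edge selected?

E-F

Grow the tree from A using Prim:
Step 1: cheapest edge leaving the tree is A—G (7); add G.
Step 2: cheapest edge leaving the tree is E—G (1); add E.
Step 3: cheapest edge leaving the tree is D—G (9); add D.
Step 4: cheapest edge leaving the tree is B—D (3); add B.
Step 5: cheapest edge leaving the tree is C—D (9); add C.
Step 6: cheapest edge leaving the tree is E—F (14); add F.
The 6th edge added is E—F.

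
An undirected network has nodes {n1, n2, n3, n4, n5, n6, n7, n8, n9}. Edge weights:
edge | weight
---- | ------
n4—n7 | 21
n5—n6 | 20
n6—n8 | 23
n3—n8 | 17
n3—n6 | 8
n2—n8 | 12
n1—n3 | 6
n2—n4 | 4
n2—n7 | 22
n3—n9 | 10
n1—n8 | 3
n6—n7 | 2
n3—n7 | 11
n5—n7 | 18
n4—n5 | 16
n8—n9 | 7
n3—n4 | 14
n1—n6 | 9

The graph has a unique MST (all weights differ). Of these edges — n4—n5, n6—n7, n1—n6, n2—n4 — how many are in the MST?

3

Sort edges by weight, then run Kruskal:
n6—n7 (2): add — endpoints in different components.
n1—n8 (3): add — endpoints in different components.
n2—n4 (4): add — endpoints in different components.
n1—n3 (6): add — endpoints in different components.
n8—n9 (7): add — endpoints in different components.
n3—n6 (8): add — endpoints in different components.
n1—n6 (9): skip — n1 and n6 already connected.
n3—n9 (10): skip — n3 and n9 already connected.
n3—n7 (11): skip — n3 and n7 already connected.
n2—n8 (12): add — endpoints in different components.
n3—n4 (14): skip — n3 and n4 already connected.
n4—n5 (16): add — endpoints in different components.
MST edge set: {n6—n7, n1—n8, n2—n4, n1—n3, n8—n9, n3—n6, n2—n8, n4—n5}.
Of the listed edges, {n4—n5, n6—n7, n2—n4} are in the MST → 3.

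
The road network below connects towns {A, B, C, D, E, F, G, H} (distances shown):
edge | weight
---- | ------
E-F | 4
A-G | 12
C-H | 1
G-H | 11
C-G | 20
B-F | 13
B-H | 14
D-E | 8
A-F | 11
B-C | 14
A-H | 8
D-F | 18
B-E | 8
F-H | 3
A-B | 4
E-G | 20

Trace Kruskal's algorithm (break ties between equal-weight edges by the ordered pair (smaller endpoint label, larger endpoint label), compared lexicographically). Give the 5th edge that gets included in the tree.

Sort edges by weight, then run Kruskal:
C-H (1): add — endpoints in different components.
F-H (3): add — endpoints in different components.
A-B (4): add — endpoints in different components.
E-F (4): add — endpoints in different components.
A-H (8): add — endpoints in different components.
B-E (8): skip — B and E already connected.
D-E (8): add — endpoints in different components.
A-F (11): skip — A and F already connected.
G-H (11): add — endpoints in different components.
The 5th edge added is A-H.

A-H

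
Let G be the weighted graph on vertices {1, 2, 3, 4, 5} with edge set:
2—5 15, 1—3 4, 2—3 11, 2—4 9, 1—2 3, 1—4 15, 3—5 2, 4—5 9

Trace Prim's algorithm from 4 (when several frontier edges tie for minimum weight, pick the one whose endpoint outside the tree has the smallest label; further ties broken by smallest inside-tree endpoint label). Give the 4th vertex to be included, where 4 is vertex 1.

3

Prim, starting at 4.
Step 1: cheapest edge leaving the tree is 2—4 (9); add 2.
Step 2: cheapest edge leaving the tree is 1—2 (3); add 1.
Step 3: cheapest edge leaving the tree is 1—3 (4); add 3.
Step 4: cheapest edge leaving the tree is 3—5 (2); add 5.
Vertex order: 4, 2, 1, 3, 5. The 4th vertex is 3.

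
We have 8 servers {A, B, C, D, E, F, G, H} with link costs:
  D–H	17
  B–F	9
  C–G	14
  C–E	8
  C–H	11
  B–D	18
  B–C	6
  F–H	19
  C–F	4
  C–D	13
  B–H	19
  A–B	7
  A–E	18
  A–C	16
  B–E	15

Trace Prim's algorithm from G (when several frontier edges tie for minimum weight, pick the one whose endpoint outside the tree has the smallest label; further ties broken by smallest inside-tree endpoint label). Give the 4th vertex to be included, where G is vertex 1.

B

Prim's algorithm from G:
Step 1: cheapest edge leaving the tree is C–G (14); add C.
Step 2: cheapest edge leaving the tree is C–F (4); add F.
Step 3: cheapest edge leaving the tree is B–C (6); add B.
Step 4: cheapest edge leaving the tree is A–B (7); add A.
Step 5: cheapest edge leaving the tree is C–E (8); add E.
Step 6: cheapest edge leaving the tree is C–H (11); add H.
Step 7: cheapest edge leaving the tree is C–D (13); add D.
Vertex order: G, C, F, B, A, E, H, D. The 4th vertex is B.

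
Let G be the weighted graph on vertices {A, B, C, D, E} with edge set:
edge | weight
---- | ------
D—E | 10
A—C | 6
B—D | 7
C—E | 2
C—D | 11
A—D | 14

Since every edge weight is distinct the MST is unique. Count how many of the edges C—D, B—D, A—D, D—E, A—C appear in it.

Kruskal: consider edges lightest-first.
C—E (2): add — endpoints in different components.
A—C (6): add — endpoints in different components.
B—D (7): add — endpoints in different components.
D—E (10): add — endpoints in different components.
MST edge set: {C—E, A—C, B—D, D—E}.
Of the listed edges, {B—D, D—E, A—C} are in the MST → 3.

3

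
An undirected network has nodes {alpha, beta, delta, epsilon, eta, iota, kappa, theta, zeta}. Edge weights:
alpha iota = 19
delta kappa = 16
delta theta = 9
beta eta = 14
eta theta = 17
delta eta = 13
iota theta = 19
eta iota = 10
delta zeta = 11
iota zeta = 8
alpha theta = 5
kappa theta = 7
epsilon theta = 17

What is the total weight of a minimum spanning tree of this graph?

81

Grow the tree from epsilon using Prim:
Step 1: frontier [epsilon theta 17] → take epsilon theta (17); add theta.
Step 2: frontier [alpha theta 5, kappa theta 7, delta theta 9, eta theta 17, iota theta 19] → take alpha theta (5); add alpha.
Step 3: frontier [alpha iota 19, kappa theta 7, delta theta 9, eta theta 17, iota theta 19] → take kappa theta (7); add kappa.
Step 4: frontier [alpha iota 19, delta kappa 16, delta theta 9, eta theta 17, iota theta 19] → take delta theta (9); add delta.
Step 5: frontier [alpha iota 19, delta zeta 11, delta eta 13, eta theta 17, iota theta 19] → take delta zeta (11); add zeta.
Step 6: frontier [alpha iota 19, delta eta 13, eta theta 17, iota theta 19, iota zeta 8] → take iota zeta (8); add iota.
Step 7: frontier [delta eta 13, eta iota 10, eta theta 17] → take eta iota (10); add eta.
Step 8: frontier [beta eta 14] → take beta eta (14); add beta.
MST edges: epsilon theta, alpha theta, kappa theta, delta theta, delta zeta, iota zeta, eta iota, beta eta; total weight 17+5+7+9+11+8+10+14 = 81.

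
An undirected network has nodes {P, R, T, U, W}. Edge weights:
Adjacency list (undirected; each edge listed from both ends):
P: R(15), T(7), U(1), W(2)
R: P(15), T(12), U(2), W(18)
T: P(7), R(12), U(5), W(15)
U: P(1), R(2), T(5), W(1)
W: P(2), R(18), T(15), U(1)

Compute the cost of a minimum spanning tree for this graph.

Prim, starting at W.
Step 1: frontier [U-W 1, P-W 2, T-W 15, R-W 18] → take U-W (1); add U.
Step 2: frontier [P-U 1, R-U 2, T-U 5, P-W 2, T-W 15, R-W 18] → take P-U (1); add P.
Step 3: frontier [P-T 7, P-R 15, R-U 2, T-U 5, T-W 15, R-W 18] → take R-U (2); add R.
Step 4: frontier [P-T 7, R-T 12, T-U 5, T-W 15] → take T-U (5); add T.
MST edges: U-W, P-U, R-U, T-U; total weight 1+1+2+5 = 9.

9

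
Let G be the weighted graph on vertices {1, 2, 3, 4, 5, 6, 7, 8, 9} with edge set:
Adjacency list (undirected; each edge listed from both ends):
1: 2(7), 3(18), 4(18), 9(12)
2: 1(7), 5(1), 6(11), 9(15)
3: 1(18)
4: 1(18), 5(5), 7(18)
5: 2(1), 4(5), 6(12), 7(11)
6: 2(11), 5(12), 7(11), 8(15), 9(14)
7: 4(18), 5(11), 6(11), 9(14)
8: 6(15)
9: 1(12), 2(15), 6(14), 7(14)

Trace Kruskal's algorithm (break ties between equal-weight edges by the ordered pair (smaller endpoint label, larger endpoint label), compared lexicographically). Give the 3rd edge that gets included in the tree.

Kruskal: consider edges lightest-first.
2—5 (1): add — endpoints in different components.
4—5 (5): add — endpoints in different components.
1—2 (7): add — endpoints in different components.
2—6 (11): add — endpoints in different components.
5—7 (11): add — endpoints in different components.
6—7 (11): skip — 6 and 7 already connected.
1—9 (12): add — endpoints in different components.
5—6 (12): skip — 5 and 6 already connected.
6—9 (14): skip — 6 and 9 already connected.
7—9 (14): skip — 7 and 9 already connected.
2—9 (15): skip — 2 and 9 already connected.
6—8 (15): add — endpoints in different components.
1—3 (18): add — endpoints in different components.
The 3rd edge added is 1—2.

1-2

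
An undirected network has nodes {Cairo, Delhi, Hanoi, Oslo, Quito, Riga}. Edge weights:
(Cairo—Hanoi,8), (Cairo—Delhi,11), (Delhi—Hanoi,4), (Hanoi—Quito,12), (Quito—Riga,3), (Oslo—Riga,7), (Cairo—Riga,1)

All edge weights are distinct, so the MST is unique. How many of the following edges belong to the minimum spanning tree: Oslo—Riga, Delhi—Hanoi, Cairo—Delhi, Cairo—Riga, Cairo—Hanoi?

4

Sort edges by weight, then run Kruskal:
Cairo—Riga (1): add — endpoints in different components.
Quito—Riga (3): add — endpoints in different components.
Delhi—Hanoi (4): add — endpoints in different components.
Oslo—Riga (7): add — endpoints in different components.
Cairo—Hanoi (8): add — endpoints in different components.
MST edge set: {Cairo—Riga, Quito—Riga, Delhi—Hanoi, Oslo—Riga, Cairo—Hanoi}.
Of the listed edges, {Oslo—Riga, Delhi—Hanoi, Cairo—Riga, Cairo—Hanoi} are in the MST → 4.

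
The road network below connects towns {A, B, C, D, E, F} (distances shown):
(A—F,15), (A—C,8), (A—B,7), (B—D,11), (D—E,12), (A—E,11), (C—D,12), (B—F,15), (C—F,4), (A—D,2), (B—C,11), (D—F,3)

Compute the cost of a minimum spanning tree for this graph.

Kruskal's algorithm — process edges by increasing weight (ties by edge label):
A—D (2): add — endpoints in different components.
D—F (3): add — endpoints in different components.
C—F (4): add — endpoints in different components.
A—B (7): add — endpoints in different components.
A—C (8): skip — A and C already connected.
A—E (11): add — endpoints in different components.
MST edges: A—D, D—F, C—F, A—B, A—E; total weight 2+3+4+7+11 = 27.

27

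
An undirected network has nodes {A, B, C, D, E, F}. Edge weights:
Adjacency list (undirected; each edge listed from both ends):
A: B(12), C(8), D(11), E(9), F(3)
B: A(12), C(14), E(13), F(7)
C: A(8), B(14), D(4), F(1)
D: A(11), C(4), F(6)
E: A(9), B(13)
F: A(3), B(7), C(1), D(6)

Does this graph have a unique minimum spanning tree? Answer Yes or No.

Kruskal: consider edges lightest-first.
C-F (1): add. Components now {A} {B} {C,F} {D} {E}
A-F (3): add. Components now {A,C,F} {B} {D} {E}
C-D (4): add. Components now {A,C,D,F} {B} {E}
D-F (6): skip — D and F already connected.
B-F (7): add. Components now {A,B,C,D,F} {E}
A-C (8): skip — A and C already connected.
A-E (9): add. Components now {A,B,C,D,E,F}
Every non-tree edge has weight strictly greater than the heaviest edge on the tree path between its endpoints, so the MST is unique.

Yes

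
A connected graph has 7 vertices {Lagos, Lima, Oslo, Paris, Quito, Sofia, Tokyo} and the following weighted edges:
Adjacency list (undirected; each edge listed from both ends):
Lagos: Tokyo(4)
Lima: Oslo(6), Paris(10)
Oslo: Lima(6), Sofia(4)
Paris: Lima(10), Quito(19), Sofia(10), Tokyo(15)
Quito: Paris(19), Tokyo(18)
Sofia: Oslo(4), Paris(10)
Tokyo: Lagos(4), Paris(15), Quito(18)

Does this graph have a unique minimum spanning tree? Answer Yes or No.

No

Kruskal: consider edges lightest-first.
Lagos—Tokyo (4): add. Components now {Quito} {Oslo} {Lagos,Tokyo} {Lima} {Sofia} {Paris}
Oslo—Sofia (4): add. Components now {Quito} {Oslo,Sofia} {Lagos,Tokyo} {Lima} {Paris}
Lima—Oslo (6): add. Components now {Quito} {Lima,Oslo,Sofia} {Lagos,Tokyo} {Paris}
Lima—Paris (10): add. Components now {Quito} {Lima,Oslo,Paris,Sofia} {Lagos,Tokyo}
Paris—Sofia (10): skip — Sofia and Paris already connected.
Paris—Tokyo (15): add. Components now {Quito} {Lagos,Lima,Oslo,Paris,Sofia,Tokyo}
Quito—Tokyo (18): add. Components now {Lagos,Lima,Oslo,Paris,Quito,Sofia,Tokyo}
Non-tree edge Paris—Sofia has weight 10, equal to the heaviest edge on its tree cycle — swapping gives another MST of the same weight. Not unique.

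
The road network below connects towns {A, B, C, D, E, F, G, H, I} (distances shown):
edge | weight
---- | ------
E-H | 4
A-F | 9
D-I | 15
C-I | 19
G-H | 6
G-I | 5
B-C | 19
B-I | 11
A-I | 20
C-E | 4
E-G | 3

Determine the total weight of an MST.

71

Kruskal's algorithm — process edges by increasing weight (ties by edge label):
E-G (3): add — endpoints in different components.
C-E (4): add — endpoints in different components.
E-H (4): add — endpoints in different components.
G-I (5): add — endpoints in different components.
G-H (6): skip — G and H already connected.
A-F (9): add — endpoints in different components.
B-I (11): add — endpoints in different components.
D-I (15): add — endpoints in different components.
B-C (19): skip — B and C already connected.
C-I (19): skip — C and I already connected.
A-I (20): add — endpoints in different components.
MST edges: E-G, C-E, E-H, G-I, A-F, B-I, D-I, A-I; total weight 3+4+4+5+9+11+15+20 = 71.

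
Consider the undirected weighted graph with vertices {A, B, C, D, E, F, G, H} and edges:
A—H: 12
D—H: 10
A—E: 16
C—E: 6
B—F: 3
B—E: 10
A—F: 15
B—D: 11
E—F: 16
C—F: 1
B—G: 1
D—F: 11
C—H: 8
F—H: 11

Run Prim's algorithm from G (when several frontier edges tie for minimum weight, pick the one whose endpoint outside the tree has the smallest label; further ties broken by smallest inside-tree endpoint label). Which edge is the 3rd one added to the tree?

C-F

Grow the tree from G using Prim:
Step 1: frontier [B—G 1] → take B—G (1); add B.
Step 2: frontier [B—F 3, B—E 10, B—D 11] → take B—F (3); add F.
Step 3: frontier [B—E 10, B—D 11, C—F 1, D—F 11, F—H 11, A—F 15, E—F 16] → take C—F (1); add C.
Step 4: frontier [B—E 10, B—D 11, C—E 6, C—H 8, D—F 11, F—H 11, A—F 15, E—F 16] → take C—E (6); add E.
Step 5: frontier [B—D 11, C—H 8, A—E 16, D—F 11, F—H 11, A—F 15] → take C—H (8); add H.
Step 6: frontier [B—D 11, A—E 16, D—F 11, A—F 15, D—H 10, A—H 12] → take D—H (10); add D.
Step 7: frontier [A—E 16, A—F 15, A—H 12] → take A—H (12); add A.
The 3rd edge added is C—F.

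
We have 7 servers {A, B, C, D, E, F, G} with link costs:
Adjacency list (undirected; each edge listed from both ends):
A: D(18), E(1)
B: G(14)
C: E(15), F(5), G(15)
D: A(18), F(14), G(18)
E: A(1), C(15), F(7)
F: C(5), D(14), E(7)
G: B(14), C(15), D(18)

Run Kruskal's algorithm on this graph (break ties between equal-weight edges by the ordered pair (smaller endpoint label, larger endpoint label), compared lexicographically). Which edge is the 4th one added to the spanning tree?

Kruskal's algorithm — process edges by increasing weight (ties by edge label):
A-E (1): add — endpoints in different components.
C-F (5): add — endpoints in different components.
E-F (7): add — endpoints in different components.
B-G (14): add — endpoints in different components.
D-F (14): add — endpoints in different components.
C-E (15): skip — C and E already connected.
C-G (15): add — endpoints in different components.
The 4th edge added is B-G.

B-G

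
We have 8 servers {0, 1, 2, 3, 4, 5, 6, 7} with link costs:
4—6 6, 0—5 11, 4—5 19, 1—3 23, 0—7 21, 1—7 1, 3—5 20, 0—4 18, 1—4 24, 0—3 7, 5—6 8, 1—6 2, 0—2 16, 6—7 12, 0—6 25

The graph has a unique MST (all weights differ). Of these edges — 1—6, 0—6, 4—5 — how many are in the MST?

Kruskal: consider edges lightest-first.
1—7 (1): add — endpoints in different components.
1—6 (2): add — endpoints in different components.
4—6 (6): add — endpoints in different components.
0—3 (7): add — endpoints in different components.
5—6 (8): add — endpoints in different components.
0—5 (11): add — endpoints in different components.
6—7 (12): skip — 6 and 7 already connected.
0—2 (16): add — endpoints in different components.
MST edge set: {1—7, 1—6, 4—6, 0—3, 5—6, 0—5, 0—2}.
Of the listed edges, {1—6} are in the MST → 1.

1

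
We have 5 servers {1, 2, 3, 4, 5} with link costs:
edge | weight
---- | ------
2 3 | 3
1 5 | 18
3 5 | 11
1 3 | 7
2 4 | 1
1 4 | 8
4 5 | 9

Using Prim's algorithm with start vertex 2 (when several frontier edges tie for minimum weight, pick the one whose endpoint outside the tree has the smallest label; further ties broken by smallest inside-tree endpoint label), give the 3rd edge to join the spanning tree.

1-3

Grow the tree from 2 using Prim:
Step 1: frontier [2 4 1, 2 3 3] → take 2 4 (1); add 4.
Step 2: frontier [2 3 3, 1 4 8, 4 5 9] → take 2 3 (3); add 3.
Step 3: frontier [1 3 7, 3 5 11, 1 4 8, 4 5 9] → take 1 3 (7); add 1.
Step 4: frontier [1 5 18, 3 5 11, 4 5 9] → take 4 5 (9); add 5.
The 3rd edge added is 1 3.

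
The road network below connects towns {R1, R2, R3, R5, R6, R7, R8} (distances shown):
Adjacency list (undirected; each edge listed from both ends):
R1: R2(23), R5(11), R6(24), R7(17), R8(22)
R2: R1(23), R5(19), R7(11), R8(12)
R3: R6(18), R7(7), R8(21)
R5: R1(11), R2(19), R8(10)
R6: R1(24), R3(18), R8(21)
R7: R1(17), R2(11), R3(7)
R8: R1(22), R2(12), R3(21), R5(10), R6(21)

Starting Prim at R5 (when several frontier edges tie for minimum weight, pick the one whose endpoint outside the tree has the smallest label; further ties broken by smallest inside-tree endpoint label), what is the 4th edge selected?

Grow the tree from R5 using Prim:
Step 1: frontier [R5–R8 10, R1–R5 11, R2–R5 19] → take R5–R8 (10); add R8.
Step 2: frontier [R1–R5 11, R2–R5 19, R2–R8 12, R3–R8 21, R6–R8 21, R1–R8 22] → take R1–R5 (11); add R1.
Step 3: frontier [R1–R7 17, R1–R2 23, R1–R6 24, R2–R5 19, R2–R8 12, R3–R8 21, R6–R8 21] → take R2–R8 (12); add R2.
Step 4: frontier [R1–R7 17, R1–R6 24, R2–R7 11, R3–R8 21, R6–R8 21] → take R2–R7 (11); add R7.
Step 5: frontier [R1–R6 24, R3–R7 7, R3–R8 21, R6–R8 21] → take R3–R7 (7); add R3.
Step 6: frontier [R1–R6 24, R3–R6 18, R6–R8 21] → take R3–R6 (18); add R6.
The 4th edge added is R2–R7.

R2-R7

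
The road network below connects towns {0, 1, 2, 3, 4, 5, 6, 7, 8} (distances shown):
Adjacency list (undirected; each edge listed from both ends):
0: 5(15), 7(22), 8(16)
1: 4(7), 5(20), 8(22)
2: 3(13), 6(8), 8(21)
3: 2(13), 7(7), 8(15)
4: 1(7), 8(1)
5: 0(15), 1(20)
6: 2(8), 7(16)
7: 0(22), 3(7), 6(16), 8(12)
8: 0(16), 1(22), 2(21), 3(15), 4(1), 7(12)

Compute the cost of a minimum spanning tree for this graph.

79

Grow the tree from 8 using Prim:
Step 1: frontier [4 8 1, 7 8 12, 3 8 15, 0 8 16, 2 8 21, 1 8 22] → take 4 8 (1); add 4.
Step 2: frontier [1 4 7, 7 8 12, 3 8 15, 0 8 16, 2 8 21, 1 8 22] → take 1 4 (7); add 1.
Step 3: frontier [1 5 20, 7 8 12, 3 8 15, 0 8 16, 2 8 21] → take 7 8 (12); add 7.
Step 4: frontier [1 5 20, 3 7 7, 6 7 16, 0 7 22, 3 8 15, 0 8 16, 2 8 21] → take 3 7 (7); add 3.
Step 5: frontier [1 5 20, 2 3 13, 6 7 16, 0 7 22, 0 8 16, 2 8 21] → take 2 3 (13); add 2.
Step 6: frontier [1 5 20, 2 6 8, 6 7 16, 0 7 22, 0 8 16] → take 2 6 (8); add 6.
Step 7: frontier [1 5 20, 0 7 22, 0 8 16] → take 0 8 (16); add 0.
Step 8: frontier [0 5 15, 1 5 20] → take 0 5 (15); add 5.
MST edges: 4 8, 1 4, 7 8, 3 7, 2 3, 2 6, 0 8, 0 5; total weight 1+7+12+7+13+8+16+15 = 79.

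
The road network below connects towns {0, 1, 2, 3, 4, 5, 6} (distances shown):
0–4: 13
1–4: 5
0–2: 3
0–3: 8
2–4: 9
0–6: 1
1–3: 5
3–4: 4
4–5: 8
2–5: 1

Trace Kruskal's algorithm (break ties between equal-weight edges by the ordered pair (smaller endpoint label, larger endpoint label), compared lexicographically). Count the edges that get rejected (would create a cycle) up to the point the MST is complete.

1

Kruskal's algorithm — process edges by increasing weight (ties by edge label):
0–6 (1): add — endpoints in different components.
2–5 (1): add — endpoints in different components.
0–2 (3): add — endpoints in different components.
3–4 (4): add — endpoints in different components.
1–3 (5): add — endpoints in different components.
1–4 (5): skip — 1 and 4 already connected.
0–3 (8): add — endpoints in different components.
Edges rejected before the tree was complete: 1.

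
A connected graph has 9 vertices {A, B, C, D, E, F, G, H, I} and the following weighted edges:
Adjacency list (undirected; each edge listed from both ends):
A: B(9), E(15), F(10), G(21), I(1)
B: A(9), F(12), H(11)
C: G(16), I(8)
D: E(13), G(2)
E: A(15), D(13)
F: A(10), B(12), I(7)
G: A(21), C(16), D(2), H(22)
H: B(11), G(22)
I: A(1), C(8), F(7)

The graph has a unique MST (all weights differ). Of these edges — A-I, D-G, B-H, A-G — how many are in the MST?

Kruskal's algorithm — process edges by increasing weight (ties by edge label):
A-I (1): add — endpoints in different components.
D-G (2): add — endpoints in different components.
F-I (7): add — endpoints in different components.
C-I (8): add — endpoints in different components.
A-B (9): add — endpoints in different components.
A-F (10): skip — A and F already connected.
B-H (11): add — endpoints in different components.
B-F (12): skip — B and F already connected.
D-E (13): add — endpoints in different components.
A-E (15): add — endpoints in different components.
MST edge set: {A-I, D-G, F-I, C-I, A-B, B-H, D-E, A-E}.
Of the listed edges, {A-I, D-G, B-H} are in the MST → 3.

3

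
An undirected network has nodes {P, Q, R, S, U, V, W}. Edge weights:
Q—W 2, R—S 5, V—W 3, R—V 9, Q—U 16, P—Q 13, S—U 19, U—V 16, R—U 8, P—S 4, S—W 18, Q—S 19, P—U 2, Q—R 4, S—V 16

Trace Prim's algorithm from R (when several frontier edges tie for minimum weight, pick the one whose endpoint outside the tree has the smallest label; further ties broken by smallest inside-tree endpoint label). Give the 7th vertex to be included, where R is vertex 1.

U

Prim's algorithm from R:
Step 1: cheapest edge leaving the tree is Q—R (4); add Q.
Step 2: cheapest edge leaving the tree is Q—W (2); add W.
Step 3: cheapest edge leaving the tree is V—W (3); add V.
Step 4: cheapest edge leaving the tree is R—S (5); add S.
Step 5: cheapest edge leaving the tree is P—S (4); add P.
Step 6: cheapest edge leaving the tree is P—U (2); add U.
Vertex order: R, Q, W, V, S, P, U. The 7th vertex is U.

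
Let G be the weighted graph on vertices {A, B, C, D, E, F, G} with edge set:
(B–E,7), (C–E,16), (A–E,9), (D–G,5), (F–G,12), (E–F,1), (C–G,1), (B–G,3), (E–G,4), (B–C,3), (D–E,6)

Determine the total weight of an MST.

Prim, starting at F.
Step 1: frontier [E–F 1, F–G 12] → take E–F (1); add E.
Step 2: frontier [E–G 4, D–E 6, B–E 7, A–E 9, C–E 16, F–G 12] → take E–G (4); add G.
Step 3: frontier [D–E 6, B–E 7, A–E 9, C–E 16, C–G 1, B–G 3, D–G 5] → take C–G (1); add C.
Step 4: frontier [B–C 3, D–E 6, B–E 7, A–E 9, B–G 3, D–G 5] → take B–C (3); add B.
Step 5: frontier [D–E 6, A–E 9, D–G 5] → take D–G (5); add D.
Step 6: frontier [A–E 9] → take A–E (9); add A.
MST edges: E–F, E–G, C–G, B–C, D–G, A–E; total weight 1+4+1+3+5+9 = 23.

23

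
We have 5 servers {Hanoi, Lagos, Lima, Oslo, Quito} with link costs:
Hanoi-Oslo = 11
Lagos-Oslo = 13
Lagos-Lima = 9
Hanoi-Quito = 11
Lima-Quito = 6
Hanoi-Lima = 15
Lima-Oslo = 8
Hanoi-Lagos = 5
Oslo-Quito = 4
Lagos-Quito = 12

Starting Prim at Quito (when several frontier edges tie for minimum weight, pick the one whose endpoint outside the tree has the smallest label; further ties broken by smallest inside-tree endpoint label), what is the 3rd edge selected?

Prim's algorithm from Quito:
Step 1: frontier [Oslo-Quito 4, Lima-Quito 6, Hanoi-Quito 11, Lagos-Quito 12] → take Oslo-Quito (4); add Oslo.
Step 2: frontier [Lima-Oslo 8, Hanoi-Oslo 11, Lagos-Oslo 13, Lima-Quito 6, Hanoi-Quito 11, Lagos-Quito 12] → take Lima-Quito (6); add Lima.
Step 3: frontier [Lagos-Lima 9, Hanoi-Lima 15, Hanoi-Oslo 11, Lagos-Oslo 13, Hanoi-Quito 11, Lagos-Quito 12] → take Lagos-Lima (9); add Lagos.
Step 4: frontier [Hanoi-Lagos 5, Hanoi-Lima 15, Hanoi-Oslo 11, Hanoi-Quito 11] → take Hanoi-Lagos (5); add Hanoi.
The 3rd edge added is Lagos-Lima.

Lagos-Lima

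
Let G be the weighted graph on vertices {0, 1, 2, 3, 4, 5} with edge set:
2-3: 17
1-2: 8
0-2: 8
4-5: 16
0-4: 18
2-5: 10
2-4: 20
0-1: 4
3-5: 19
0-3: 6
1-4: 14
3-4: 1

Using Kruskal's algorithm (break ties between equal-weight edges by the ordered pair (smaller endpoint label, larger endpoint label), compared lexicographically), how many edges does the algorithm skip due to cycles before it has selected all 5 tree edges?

1

Sort edges by weight, then run Kruskal:
3-4 (1): add — endpoints in different components.
0-1 (4): add — endpoints in different components.
0-3 (6): add — endpoints in different components.
0-2 (8): add — endpoints in different components.
1-2 (8): skip — 1 and 2 already connected.
2-5 (10): add — endpoints in different components.
Edges rejected before the tree was complete: 1.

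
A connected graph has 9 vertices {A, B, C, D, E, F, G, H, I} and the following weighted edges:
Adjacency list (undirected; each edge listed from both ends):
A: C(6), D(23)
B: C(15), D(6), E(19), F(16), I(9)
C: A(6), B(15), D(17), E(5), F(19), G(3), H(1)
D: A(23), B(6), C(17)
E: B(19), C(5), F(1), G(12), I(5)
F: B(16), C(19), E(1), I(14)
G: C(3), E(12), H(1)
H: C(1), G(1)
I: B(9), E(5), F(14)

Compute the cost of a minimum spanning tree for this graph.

Kruskal's algorithm — process edges by increasing weight (ties by edge label):
C—H (1): add — endpoints in different components.
E—F (1): add — endpoints in different components.
G—H (1): add — endpoints in different components.
C—G (3): skip — C and G already connected.
C—E (5): add — endpoints in different components.
E—I (5): add — endpoints in different components.
A—C (6): add — endpoints in different components.
B—D (6): add — endpoints in different components.
B—I (9): add — endpoints in different components.
MST edges: C—H, E—F, G—H, C—E, E—I, A—C, B—D, B—I; total weight 1+1+1+5+5+6+6+9 = 34.

34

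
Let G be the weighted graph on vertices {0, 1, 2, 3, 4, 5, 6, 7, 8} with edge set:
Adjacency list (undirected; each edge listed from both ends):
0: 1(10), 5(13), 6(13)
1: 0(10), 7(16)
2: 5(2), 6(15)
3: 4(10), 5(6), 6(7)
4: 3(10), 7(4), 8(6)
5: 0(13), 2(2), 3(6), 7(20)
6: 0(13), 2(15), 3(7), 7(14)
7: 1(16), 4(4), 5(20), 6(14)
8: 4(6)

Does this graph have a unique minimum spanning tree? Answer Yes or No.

No

Kruskal's algorithm — process edges by increasing weight (ties by edge label):
2 5 (2): add — endpoints in different components.
4 7 (4): add — endpoints in different components.
3 5 (6): add — endpoints in different components.
4 8 (6): add — endpoints in different components.
3 6 (7): add — endpoints in different components.
0 1 (10): add — endpoints in different components.
3 4 (10): add — endpoints in different components.
0 5 (13): add — endpoints in different components.
Non-tree edge 0 6 has weight 13, equal to the heaviest edge on its tree cycle — swapping gives another MST of the same weight. Not unique.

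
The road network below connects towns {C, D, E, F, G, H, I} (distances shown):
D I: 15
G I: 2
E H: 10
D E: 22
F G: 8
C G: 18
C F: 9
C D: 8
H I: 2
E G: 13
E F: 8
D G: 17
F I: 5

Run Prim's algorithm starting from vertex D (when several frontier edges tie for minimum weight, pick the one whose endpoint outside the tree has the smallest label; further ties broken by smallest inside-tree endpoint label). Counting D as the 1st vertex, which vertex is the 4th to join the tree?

Grow the tree from D using Prim:
Step 1: frontier [C D 8, D I 15, D G 17, D E 22] → take C D (8); add C.
Step 2: frontier [C F 9, C G 18, D I 15, D G 17, D E 22] → take C F (9); add F.
Step 3: frontier [C G 18, D I 15, D G 17, D E 22, F I 5, E F 8, F G 8] → take F I (5); add I.
Step 4: frontier [C G 18, D G 17, D E 22, E F 8, F G 8, G I 2, H I 2] → take G I (2); add G.
Step 5: frontier [D E 22, E F 8, E G 13, H I 2] → take H I (2); add H.
Step 6: frontier [D E 22, E F 8, E G 13, E H 10] → take E F (8); add E.
Vertex order: D, C, F, I, G, H, E. The 4th vertex is I.

I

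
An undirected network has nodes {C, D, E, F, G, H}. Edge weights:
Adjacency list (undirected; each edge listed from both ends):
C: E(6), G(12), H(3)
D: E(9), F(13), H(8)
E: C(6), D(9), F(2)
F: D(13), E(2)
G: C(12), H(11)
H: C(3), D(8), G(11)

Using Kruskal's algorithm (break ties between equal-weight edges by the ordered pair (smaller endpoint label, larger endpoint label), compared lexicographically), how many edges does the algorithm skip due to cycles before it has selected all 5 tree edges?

Sort edges by weight, then run Kruskal:
E-F (2): add — endpoints in different components.
C-H (3): add — endpoints in different components.
C-E (6): add — endpoints in different components.
D-H (8): add — endpoints in different components.
D-E (9): skip — D and E already connected.
G-H (11): add — endpoints in different components.
Edges rejected before the tree was complete: 1.

1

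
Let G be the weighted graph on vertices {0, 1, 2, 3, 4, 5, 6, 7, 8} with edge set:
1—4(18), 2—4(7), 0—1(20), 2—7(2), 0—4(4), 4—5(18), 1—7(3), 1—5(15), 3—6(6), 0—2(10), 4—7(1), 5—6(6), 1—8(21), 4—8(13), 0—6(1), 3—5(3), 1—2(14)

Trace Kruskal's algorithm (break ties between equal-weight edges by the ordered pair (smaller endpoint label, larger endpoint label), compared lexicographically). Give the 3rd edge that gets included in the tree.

2-7

Kruskal: consider edges lightest-first.
0—6 (1): add — endpoints in different components.
4—7 (1): add — endpoints in different components.
2—7 (2): add — endpoints in different components.
1—7 (3): add — endpoints in different components.
3—5 (3): add — endpoints in different components.
0—4 (4): add — endpoints in different components.
3—6 (6): add — endpoints in different components.
5—6 (6): skip — 5 and 6 already connected.
2—4 (7): skip — 2 and 4 already connected.
0—2 (10): skip — 0 and 2 already connected.
4—8 (13): add — endpoints in different components.
The 3rd edge added is 2—7.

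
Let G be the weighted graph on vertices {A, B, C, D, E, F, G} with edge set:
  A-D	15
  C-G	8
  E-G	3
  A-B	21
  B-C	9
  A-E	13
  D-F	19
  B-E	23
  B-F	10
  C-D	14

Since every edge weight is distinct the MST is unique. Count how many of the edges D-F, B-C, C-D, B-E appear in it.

Sort edges by weight, then run Kruskal:
E-G (3): add. Components now {A} {B} {C} {D} {E,G} {F}
C-G (8): add. Components now {A} {B} {C,E,G} {D} {F}
B-C (9): add. Components now {A} {B,C,E,G} {D} {F}
B-F (10): add. Components now {A} {B,C,E,F,G} {D}
A-E (13): add. Components now {A,B,C,E,F,G} {D}
C-D (14): add. Components now {A,B,C,D,E,F,G}
MST edge set: {E-G, C-G, B-C, B-F, A-E, C-D}.
Of the listed edges, {B-C, C-D} are in the MST → 2.

2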